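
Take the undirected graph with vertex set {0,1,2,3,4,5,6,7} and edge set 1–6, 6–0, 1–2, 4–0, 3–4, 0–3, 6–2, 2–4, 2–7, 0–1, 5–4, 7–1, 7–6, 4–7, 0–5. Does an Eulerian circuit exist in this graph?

No

Degrees: 0:5, 1:4, 2:4, 3:2, 4:5, 5:2, 6:4, 7:4
Vertices with odd degree: 0, 4. An Eulerian circuit requires all degrees even.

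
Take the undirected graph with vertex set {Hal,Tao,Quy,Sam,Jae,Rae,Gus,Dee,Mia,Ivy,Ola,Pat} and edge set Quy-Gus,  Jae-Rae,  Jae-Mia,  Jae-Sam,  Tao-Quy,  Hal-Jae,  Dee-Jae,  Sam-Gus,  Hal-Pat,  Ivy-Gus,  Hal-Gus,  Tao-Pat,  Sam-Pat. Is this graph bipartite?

No

The cycle Sam-Gus-Quy-Tao-Pat-Sam has length 5, which is odd, so the graph is not bipartite.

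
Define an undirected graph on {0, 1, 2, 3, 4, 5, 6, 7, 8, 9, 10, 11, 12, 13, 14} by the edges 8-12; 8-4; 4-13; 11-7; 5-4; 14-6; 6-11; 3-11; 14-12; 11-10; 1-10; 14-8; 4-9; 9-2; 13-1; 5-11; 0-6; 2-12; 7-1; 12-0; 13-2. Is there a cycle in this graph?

|V| = 15, |E| = 21, number of components = 1.
Since 21 > 15 - 1, a cycle must exist; for instance 11-10-1-7-11.

Yes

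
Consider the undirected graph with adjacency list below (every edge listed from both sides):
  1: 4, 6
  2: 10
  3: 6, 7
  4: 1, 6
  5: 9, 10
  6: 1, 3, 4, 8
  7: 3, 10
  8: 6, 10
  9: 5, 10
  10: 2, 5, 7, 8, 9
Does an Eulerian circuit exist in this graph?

No

Degrees: 1:2, 2:1, 3:2, 4:2, 5:2, 6:4, 7:2, 8:2, 9:2, 10:5
Vertices with odd degree: 2, 10. An Eulerian circuit requires all degrees even.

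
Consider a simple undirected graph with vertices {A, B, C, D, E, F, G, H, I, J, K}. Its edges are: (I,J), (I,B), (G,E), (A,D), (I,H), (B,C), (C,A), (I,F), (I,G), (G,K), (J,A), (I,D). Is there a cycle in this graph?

|V| = 11, |E| = 12, number of components = 1.
One cycle is A-D-I-B-C-A.

Yes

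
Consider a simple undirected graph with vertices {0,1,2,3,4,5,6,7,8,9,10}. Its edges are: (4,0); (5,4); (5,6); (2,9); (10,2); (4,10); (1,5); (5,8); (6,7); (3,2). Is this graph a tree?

Yes

|V| = 11, |E| = 10.
It is connected with exactly 10 edges, hence acyclic — it is a tree.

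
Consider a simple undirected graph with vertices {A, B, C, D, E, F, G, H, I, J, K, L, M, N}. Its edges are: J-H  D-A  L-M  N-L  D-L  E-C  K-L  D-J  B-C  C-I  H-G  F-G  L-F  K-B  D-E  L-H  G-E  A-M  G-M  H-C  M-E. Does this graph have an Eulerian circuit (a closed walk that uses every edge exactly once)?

Degrees: A:2, B:2, C:4, D:4, E:4, F:2, G:4, H:4, I:1, J:2, K:2, L:6, M:4, N:1
Vertices with odd degree: I, N. An Eulerian circuit requires all degrees even.

No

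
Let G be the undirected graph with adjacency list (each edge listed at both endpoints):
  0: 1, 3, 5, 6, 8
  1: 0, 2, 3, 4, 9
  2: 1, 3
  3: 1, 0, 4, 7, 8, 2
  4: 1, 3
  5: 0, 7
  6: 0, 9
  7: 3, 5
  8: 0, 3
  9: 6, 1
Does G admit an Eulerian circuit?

No

Degrees: 0:5, 1:5, 2:2, 3:6, 4:2, 5:2, 6:2, 7:2, 8:2, 9:2
0, 1 have odd degree; an Eulerian circuit needs every degree to be even, so none exists.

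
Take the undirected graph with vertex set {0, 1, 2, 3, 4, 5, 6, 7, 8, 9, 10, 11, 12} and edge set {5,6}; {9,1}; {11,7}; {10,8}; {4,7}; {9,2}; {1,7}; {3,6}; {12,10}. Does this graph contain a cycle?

No

The graph has 13 vertices, 9 edges, and 4 connected components.
Since 9 = 13 - 4, the graph is a forest and contains no cycle.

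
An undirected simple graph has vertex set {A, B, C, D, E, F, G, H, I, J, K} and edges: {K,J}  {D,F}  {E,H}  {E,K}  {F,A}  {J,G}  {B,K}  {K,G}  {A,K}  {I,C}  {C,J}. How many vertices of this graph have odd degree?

6

Degrees: A:2, B:1, C:2, D:1, E:2, F:2, G:2, H:1, I:1, J:3, K:5
Odd-degree vertices: B, D, H, I, J, K.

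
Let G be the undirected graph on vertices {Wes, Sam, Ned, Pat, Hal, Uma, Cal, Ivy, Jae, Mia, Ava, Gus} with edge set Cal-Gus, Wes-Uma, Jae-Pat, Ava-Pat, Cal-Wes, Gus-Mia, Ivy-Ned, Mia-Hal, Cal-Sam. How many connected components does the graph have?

3

Component: {Ned, Ivy}
Component: {Pat, Jae, Ava}
Component: {Wes, Sam, Hal, Uma, Cal, Mia, Gus}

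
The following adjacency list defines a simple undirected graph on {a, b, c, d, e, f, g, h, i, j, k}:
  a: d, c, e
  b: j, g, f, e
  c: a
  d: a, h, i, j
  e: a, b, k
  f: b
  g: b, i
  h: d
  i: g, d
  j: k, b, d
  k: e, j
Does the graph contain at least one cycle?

Yes

|V| = 11, |E| = 13, number of components = 1.
Since 13 > 11 - 1, a cycle must exist; for instance j-b-e-k-j.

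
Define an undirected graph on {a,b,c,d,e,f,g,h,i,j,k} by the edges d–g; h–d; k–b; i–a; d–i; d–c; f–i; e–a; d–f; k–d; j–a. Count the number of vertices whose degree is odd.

8

Degrees: a:3, b:1, c:1, d:6, e:1, f:2, g:1, h:1, i:3, j:1, k:2
Odd-degree vertices: a, b, c, e, g, h, i, j.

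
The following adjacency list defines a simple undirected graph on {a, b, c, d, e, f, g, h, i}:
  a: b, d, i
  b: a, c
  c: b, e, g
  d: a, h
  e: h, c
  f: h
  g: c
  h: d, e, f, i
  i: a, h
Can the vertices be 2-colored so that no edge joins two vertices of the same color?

Partition the vertices as {b, d, e, f, g, i} vs {a, c, h}. Each listed edge has one endpoint in each part, so the graph is bipartite.

Yes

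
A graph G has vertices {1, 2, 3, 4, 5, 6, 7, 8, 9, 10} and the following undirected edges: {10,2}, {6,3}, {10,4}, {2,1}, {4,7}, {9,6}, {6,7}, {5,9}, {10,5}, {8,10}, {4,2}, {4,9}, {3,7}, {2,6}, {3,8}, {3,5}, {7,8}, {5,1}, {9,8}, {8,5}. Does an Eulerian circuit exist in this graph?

No

Degrees: 1:2, 2:4, 3:4, 4:4, 5:5, 6:4, 7:4, 8:5, 9:4, 10:4
Vertices with odd degree: 5, 8. An Eulerian circuit requires all degrees even.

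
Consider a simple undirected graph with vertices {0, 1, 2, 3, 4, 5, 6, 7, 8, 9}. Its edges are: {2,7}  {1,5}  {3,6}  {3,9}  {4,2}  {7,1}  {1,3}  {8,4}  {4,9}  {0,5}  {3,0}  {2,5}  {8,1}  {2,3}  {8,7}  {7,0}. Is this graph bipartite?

The cycle 1-8-7-1 has length 3, which is odd, so the graph is not bipartite.

No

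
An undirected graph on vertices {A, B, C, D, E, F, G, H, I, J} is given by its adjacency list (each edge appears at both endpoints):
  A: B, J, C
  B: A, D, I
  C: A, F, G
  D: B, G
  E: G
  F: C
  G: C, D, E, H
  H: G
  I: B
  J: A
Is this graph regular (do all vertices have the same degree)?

No

Degrees: A:3, B:3, C:3, D:2, E:1, F:1, G:4, H:1, I:1, J:1
Degrees are not all equal (e.g. deg(E)=1 but deg(G)=4); not regular.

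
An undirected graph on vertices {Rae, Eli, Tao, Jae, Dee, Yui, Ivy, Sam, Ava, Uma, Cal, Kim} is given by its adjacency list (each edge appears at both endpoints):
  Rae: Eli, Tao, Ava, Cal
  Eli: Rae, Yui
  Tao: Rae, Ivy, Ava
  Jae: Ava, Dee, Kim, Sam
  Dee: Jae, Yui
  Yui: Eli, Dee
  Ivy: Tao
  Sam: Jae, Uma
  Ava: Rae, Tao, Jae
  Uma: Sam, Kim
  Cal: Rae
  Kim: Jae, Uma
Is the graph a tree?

No

The graph has 12 vertices and 14 edges.
A tree on 12 vertices has exactly 11 edges; this graph has 14, so it contains a cycle and is not a tree.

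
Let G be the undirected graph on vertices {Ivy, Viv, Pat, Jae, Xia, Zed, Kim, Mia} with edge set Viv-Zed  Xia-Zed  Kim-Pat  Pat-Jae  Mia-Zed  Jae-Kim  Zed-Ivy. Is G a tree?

No

The graph has 8 vertices and 7 edges.
It splits into 2 components, so it cannot be a tree.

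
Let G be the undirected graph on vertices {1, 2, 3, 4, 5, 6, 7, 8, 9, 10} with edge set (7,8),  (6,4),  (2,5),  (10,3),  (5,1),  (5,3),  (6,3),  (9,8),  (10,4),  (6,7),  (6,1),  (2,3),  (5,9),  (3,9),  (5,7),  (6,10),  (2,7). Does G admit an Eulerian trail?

No

Degrees: 1:2, 2:3, 3:5, 4:2, 5:5, 6:5, 7:4, 8:2, 9:3, 10:3
Odd-degree vertices: 2, 3, 5, 6, 9, 10 (6 total).
With 6 odd-degree vertices (more than two), no single trail can use every edge.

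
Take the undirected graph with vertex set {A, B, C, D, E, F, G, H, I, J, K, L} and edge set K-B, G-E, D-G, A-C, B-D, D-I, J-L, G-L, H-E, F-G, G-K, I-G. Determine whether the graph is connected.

Component: {A, C}
Component: {B, D, E, F, G, H, I, J, K, L}
No edge joins these 2 groups, so the graph is disconnected.

No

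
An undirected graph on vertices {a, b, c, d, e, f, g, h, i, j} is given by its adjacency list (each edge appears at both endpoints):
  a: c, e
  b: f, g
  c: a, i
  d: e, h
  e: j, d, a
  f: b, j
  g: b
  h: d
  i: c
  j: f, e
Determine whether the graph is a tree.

Yes

|V| = 10, |E| = 9.
It is connected with exactly 9 edges, hence acyclic — it is a tree.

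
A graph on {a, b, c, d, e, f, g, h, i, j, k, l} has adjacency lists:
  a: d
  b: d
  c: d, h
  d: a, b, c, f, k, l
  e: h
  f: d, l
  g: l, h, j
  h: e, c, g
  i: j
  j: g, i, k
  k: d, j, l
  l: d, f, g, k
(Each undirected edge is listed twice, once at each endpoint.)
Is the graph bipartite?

No

The cycle k-d-l-k has length 3, which is odd, so the graph is not bipartite.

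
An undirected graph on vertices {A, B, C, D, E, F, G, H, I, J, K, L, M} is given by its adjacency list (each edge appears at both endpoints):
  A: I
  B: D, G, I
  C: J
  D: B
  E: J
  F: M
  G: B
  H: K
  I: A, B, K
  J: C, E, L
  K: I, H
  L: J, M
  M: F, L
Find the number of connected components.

Component: {C, E, F, J, L, M}
Component: {A, B, D, G, H, I, K}

2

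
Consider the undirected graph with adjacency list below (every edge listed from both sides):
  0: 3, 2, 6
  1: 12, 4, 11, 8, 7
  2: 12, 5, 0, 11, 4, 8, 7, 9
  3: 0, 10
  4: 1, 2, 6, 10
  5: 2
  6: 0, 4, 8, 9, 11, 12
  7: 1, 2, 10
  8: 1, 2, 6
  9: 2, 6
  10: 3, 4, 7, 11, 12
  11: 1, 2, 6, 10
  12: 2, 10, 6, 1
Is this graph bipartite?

No

10-3-0-6-12-10 is an odd cycle (length 5), and a bipartite graph can contain only even cycles.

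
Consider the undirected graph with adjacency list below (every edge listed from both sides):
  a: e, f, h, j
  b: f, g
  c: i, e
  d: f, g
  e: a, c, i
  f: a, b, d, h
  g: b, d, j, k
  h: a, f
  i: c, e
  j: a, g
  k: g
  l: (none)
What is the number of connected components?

2

Component: {l}
Component: {a, b, c, d, e, f, g, h, i, j, k}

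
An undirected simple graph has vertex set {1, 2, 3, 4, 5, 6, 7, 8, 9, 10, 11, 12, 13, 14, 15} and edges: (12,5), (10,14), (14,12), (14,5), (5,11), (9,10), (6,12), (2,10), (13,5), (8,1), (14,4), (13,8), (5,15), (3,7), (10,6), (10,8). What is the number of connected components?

Component: {3, 7}
Component: {1, 2, 4, 5, 6, 8, 9, 10, 11, 12, 13, 14, 15}

2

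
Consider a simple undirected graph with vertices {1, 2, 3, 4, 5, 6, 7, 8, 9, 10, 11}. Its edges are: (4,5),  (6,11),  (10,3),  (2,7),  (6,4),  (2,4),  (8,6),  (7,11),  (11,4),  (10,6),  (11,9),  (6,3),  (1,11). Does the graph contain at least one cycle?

Yes

|V| = 11, |E| = 13, number of components = 1.
One cycle is 6-3-10-6.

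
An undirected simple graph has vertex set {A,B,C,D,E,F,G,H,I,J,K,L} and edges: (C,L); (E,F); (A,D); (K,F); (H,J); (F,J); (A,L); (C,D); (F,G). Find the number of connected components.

4

Component: {B}
Component: {I}
Component: {A, C, D, L}
Component: {E, F, G, H, J, K}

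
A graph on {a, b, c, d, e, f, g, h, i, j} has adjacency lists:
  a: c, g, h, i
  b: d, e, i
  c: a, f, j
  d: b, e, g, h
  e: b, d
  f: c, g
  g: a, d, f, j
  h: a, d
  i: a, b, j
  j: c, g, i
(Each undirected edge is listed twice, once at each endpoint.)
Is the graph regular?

Degrees: a:4, b:3, c:3, d:4, e:2, f:2, g:4, h:2, i:3, j:3
Degrees are not all equal (e.g. deg(e)=2 but deg(a)=4); not regular.

No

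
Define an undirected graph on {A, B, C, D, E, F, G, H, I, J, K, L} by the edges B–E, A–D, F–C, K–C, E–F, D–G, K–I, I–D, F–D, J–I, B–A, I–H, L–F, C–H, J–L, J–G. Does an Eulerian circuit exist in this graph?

Degrees: A:2, B:2, C:3, D:4, E:2, F:4, G:2, H:2, I:4, J:3, K:2, L:2
C, J have odd degree; an Eulerian circuit needs every degree to be even, so none exists.

No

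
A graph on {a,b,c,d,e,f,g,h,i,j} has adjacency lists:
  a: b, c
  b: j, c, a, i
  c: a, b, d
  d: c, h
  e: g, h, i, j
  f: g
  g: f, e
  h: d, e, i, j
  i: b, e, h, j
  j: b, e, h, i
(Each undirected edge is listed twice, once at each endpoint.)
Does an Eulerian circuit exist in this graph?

Degrees: a:2, b:4, c:3, d:2, e:4, f:1, g:2, h:4, i:4, j:4
c, f have odd degree; an Eulerian circuit needs every degree to be even, so none exists.

No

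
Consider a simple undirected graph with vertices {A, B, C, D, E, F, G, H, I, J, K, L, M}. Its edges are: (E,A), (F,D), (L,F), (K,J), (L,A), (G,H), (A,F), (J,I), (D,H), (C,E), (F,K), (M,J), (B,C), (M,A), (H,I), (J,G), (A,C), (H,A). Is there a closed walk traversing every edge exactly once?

Degrees: A:6, B:1, C:3, D:2, E:2, F:4, G:2, H:4, I:2, J:4, K:2, L:2, M:2
B, C have odd degree; an Eulerian circuit needs every degree to be even, so none exists.

No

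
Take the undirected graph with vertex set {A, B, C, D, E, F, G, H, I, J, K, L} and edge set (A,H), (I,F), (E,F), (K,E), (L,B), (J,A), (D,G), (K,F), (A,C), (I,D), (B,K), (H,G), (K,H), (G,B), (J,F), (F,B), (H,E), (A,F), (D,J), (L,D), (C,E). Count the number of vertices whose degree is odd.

Degrees: A:4, B:4, C:2, D:4, E:4, F:6, G:3, H:4, I:2, J:3, K:4, L:2
Odd-degree vertices: G, J.

2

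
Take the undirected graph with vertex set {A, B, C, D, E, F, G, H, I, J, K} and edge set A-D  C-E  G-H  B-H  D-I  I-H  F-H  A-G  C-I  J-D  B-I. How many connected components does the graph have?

2

Component: {K}
Component: {A, B, C, D, E, F, G, H, I, J}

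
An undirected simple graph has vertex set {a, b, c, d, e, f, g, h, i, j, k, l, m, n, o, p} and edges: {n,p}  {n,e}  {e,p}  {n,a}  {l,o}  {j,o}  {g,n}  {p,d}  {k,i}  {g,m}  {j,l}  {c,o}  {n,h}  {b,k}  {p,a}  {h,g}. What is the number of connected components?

Component: {f}
Component: {b, i, k}
Component: {c, j, l, o}
Component: {a, d, e, g, h, m, n, p}

4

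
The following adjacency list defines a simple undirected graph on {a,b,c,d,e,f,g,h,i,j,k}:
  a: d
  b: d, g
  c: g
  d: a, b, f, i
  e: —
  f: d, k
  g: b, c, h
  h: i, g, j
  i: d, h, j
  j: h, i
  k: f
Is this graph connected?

No

Component: {e}
Component: {a, b, c, d, f, g, h, i, j, k}
No edge joins these 2 groups, so the graph is disconnected.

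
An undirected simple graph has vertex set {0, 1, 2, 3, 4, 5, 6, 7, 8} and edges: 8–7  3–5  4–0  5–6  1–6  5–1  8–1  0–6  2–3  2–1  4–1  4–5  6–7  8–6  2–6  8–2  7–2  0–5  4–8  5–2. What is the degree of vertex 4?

4

Neighbors of 4: 0, 1, 5, 8.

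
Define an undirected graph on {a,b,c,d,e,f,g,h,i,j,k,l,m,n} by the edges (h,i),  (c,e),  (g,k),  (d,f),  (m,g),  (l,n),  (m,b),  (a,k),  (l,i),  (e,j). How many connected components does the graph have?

Component: {d, f}
Component: {c, e, j}
Component: {h, i, l, n}
Component: {a, b, g, k, m}

4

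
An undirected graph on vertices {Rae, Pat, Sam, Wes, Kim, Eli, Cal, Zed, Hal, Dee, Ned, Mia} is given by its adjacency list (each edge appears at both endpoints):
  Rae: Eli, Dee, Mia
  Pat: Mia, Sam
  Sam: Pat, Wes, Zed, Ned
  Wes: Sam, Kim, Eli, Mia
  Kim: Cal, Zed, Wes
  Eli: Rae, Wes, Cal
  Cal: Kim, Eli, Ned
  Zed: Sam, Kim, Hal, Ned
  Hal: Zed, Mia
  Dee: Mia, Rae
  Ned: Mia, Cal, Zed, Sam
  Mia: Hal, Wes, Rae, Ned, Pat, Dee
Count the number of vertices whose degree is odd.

Degrees: Rae:3, Pat:2, Sam:4, Wes:4, Kim:3, Eli:3, Cal:3, Zed:4, Hal:2, Dee:2, Ned:4, Mia:6
Odd-degree vertices: Rae, Kim, Eli, Cal.

4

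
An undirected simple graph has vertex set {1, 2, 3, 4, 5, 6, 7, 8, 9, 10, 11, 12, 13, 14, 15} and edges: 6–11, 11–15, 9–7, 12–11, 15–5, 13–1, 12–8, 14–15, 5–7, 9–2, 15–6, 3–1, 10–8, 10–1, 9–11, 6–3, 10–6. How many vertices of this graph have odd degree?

6

Degrees: 1:3, 2:1, 3:2, 4:0, 5:2, 6:4, 7:2, 8:2, 9:3, 10:3, 11:4, 12:2, 13:1, 14:1, 15:4
Odd-degree vertices: 1, 2, 9, 10, 13, 14.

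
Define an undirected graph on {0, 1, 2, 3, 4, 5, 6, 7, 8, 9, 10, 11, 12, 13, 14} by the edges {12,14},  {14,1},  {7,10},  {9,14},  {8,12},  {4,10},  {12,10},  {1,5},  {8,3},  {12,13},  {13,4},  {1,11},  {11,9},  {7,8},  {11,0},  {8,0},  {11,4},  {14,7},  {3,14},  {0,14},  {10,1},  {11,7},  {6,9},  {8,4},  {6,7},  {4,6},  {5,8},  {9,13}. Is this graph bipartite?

The cycle 5-8-4-10-1-5 has length 5, which is odd, so the graph is not bipartite.

No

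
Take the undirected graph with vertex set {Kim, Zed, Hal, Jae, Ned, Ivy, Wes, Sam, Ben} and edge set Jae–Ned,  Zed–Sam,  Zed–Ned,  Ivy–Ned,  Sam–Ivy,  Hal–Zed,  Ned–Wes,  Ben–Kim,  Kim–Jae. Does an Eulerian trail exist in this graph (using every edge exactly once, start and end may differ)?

No

Degrees: Kim:2, Zed:3, Hal:1, Jae:2, Ned:4, Ivy:2, Wes:1, Sam:2, Ben:1
Odd-degree vertices: Zed, Hal, Wes, Ben (4 total).
With 4 odd-degree vertices (more than two), no single trail can use every edge.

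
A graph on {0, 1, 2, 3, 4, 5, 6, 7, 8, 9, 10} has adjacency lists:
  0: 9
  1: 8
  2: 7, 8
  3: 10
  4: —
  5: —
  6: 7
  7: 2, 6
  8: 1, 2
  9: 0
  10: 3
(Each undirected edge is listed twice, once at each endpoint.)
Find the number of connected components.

Component: {4}
Component: {5}
Component: {0, 9}
Component: {3, 10}
Component: {1, 2, 6, 7, 8}

5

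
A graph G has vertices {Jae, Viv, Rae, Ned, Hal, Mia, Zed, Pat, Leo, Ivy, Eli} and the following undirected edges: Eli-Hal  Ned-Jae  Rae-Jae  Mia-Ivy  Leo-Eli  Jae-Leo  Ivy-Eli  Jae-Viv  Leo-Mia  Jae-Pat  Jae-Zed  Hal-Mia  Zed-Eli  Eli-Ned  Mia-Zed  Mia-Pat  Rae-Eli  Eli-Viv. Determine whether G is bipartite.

Partition the vertices as {Viv, Rae, Ned, Hal, Zed, Pat, Leo, Ivy} vs {Jae, Mia, Eli}. Each listed edge has one endpoint in each part, so the graph is bipartite.

Yes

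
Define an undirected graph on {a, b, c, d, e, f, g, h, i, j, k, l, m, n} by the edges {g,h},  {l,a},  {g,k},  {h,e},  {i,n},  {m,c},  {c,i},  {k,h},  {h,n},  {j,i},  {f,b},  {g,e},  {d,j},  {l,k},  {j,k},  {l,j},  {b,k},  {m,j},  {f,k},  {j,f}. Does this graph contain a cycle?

|V| = 14, |E| = 20, number of components = 1.
One cycle is k-j-i-n-h-k.

Yes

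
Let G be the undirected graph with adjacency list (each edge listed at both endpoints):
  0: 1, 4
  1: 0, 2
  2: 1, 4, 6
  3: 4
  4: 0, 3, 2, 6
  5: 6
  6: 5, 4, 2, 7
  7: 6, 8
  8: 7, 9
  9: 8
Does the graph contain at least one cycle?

The graph has 10 vertices, 11 edges, and 1 connected component.
One cycle is 4-2-6-4.

Yes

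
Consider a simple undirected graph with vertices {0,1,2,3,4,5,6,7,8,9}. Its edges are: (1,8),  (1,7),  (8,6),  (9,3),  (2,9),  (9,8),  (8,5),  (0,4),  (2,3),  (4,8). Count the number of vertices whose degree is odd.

Degrees: 0:1, 1:2, 2:2, 3:2, 4:2, 5:1, 6:1, 7:1, 8:5, 9:3
Odd-degree vertices: 0, 5, 6, 7, 8, 9.

6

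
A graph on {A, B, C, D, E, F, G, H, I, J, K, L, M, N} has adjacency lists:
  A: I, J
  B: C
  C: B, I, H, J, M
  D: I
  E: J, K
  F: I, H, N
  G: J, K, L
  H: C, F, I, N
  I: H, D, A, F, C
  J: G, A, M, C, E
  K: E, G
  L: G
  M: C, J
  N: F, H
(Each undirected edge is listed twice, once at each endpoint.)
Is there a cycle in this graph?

The graph has 14 vertices, 19 edges, and 1 connected component.
Since 19 > 14 - 1, a cycle must exist; for instance C-I-H-C.

Yes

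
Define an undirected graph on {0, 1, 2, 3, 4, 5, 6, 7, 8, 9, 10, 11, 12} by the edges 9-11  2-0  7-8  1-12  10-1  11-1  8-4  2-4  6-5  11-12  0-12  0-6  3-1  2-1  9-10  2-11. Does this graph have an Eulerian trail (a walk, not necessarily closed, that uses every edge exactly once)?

No

Degrees: 0:3, 1:5, 2:4, 3:1, 4:2, 5:1, 6:2, 7:1, 8:2, 9:2, 10:2, 11:4, 12:3
Odd-degree vertices: 0, 1, 3, 5, 7, 12 (6 total).
With 6 odd-degree vertices (more than two), no single trail can use every edge.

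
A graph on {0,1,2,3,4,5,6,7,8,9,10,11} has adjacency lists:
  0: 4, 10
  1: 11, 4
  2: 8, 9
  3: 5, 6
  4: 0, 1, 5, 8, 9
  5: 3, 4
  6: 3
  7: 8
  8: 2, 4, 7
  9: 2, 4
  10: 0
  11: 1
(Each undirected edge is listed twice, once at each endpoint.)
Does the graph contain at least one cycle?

Yes

|V| = 12, |E| = 12, number of components = 1.
One cycle is 4-9-2-8-4.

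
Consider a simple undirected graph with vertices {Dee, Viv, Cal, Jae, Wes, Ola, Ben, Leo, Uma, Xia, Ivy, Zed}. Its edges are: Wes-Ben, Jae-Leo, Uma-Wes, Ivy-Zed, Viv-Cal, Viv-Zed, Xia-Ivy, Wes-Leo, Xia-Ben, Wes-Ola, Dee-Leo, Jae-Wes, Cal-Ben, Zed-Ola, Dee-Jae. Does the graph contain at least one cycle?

The graph has 12 vertices, 15 edges, and 1 connected component.
Since 15 > 12 - 1, a cycle must exist; for instance Zed-Ivy-Xia-Ben-Cal-Viv-Zed.

Yes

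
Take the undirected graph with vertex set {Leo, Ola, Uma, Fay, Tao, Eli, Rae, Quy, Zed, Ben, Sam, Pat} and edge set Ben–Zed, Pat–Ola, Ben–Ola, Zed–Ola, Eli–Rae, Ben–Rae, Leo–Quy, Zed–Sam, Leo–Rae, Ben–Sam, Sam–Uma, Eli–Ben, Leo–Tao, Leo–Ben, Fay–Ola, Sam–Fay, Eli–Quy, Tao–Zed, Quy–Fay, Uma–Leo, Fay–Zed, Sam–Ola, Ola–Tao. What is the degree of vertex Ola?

6

Neighbors of Ola: Fay, Tao, Zed, Ben, Sam, Pat.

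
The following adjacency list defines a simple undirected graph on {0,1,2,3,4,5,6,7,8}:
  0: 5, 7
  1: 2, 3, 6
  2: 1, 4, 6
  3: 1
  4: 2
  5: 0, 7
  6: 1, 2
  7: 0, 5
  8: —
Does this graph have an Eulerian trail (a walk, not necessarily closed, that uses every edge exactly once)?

No

Degrees: 0:2, 1:3, 2:3, 3:1, 4:1, 5:2, 6:2, 7:2, 8:0
Odd-degree vertices: 1, 2, 3, 4 (4 total).
An Eulerian trail requires 0 or 2 odd-degree vertices; here there are 4.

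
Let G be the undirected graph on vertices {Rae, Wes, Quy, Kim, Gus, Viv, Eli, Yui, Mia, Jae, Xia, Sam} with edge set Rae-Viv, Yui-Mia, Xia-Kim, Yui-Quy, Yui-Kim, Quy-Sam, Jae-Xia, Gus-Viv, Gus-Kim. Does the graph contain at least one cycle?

The graph has 12 vertices, 9 edges, and 3 connected components.
Since 9 = 12 - 3, the graph is a forest and contains no cycle.

No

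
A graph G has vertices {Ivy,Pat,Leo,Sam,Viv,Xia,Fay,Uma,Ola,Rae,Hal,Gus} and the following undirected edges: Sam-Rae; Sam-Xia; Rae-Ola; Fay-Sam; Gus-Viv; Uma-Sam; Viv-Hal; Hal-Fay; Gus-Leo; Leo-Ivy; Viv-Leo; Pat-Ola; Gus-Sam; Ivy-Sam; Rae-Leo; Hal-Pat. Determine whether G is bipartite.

Leo-Viv-Gus-Leo is an odd cycle (length 3), and a bipartite graph can contain only even cycles.

No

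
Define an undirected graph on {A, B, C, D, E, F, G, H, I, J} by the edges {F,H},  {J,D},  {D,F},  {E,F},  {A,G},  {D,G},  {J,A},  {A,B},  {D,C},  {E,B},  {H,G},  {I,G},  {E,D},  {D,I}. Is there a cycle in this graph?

Yes

|V| = 10, |E| = 14, number of components = 1.
Since 14 > 10 - 1, a cycle must exist; for instance D-I-G-D.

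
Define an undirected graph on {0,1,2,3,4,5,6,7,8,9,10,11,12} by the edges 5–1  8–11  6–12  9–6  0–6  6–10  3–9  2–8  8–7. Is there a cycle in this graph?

No

The graph has 13 vertices, 9 edges, and 4 connected components.
Since 9 = 13 - 4, the graph is a forest and contains no cycle.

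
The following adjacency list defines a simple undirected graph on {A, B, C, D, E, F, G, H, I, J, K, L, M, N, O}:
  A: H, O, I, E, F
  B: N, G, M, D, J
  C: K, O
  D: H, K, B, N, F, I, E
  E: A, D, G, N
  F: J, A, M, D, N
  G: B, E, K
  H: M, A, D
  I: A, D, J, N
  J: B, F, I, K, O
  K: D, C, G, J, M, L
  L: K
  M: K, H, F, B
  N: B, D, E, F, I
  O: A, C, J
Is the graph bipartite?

F-N-D-F is an odd cycle (length 3), and a bipartite graph can contain only even cycles.

No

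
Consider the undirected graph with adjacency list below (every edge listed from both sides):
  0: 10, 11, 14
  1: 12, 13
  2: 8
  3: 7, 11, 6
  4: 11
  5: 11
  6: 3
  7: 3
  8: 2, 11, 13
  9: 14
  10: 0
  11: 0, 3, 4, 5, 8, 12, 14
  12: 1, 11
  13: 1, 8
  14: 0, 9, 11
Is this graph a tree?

The graph has 15 vertices and 16 edges.
Connected but with 16 > 14 edges, so it has a cycle and is not a tree.

No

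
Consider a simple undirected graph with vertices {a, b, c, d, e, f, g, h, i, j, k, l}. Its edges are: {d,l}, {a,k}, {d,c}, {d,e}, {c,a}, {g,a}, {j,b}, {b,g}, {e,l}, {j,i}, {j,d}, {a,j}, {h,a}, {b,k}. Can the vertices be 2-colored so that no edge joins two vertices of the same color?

e-d-l-e is an odd cycle (length 3), and a bipartite graph can contain only even cycles.

No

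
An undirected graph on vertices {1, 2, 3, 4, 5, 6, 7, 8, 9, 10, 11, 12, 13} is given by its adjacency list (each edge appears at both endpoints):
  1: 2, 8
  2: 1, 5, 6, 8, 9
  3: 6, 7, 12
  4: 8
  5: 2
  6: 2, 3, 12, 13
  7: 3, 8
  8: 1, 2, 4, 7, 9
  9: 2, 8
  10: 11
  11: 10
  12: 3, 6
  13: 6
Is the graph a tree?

|V| = 13, |E| = 15.
It is not connected, so it is not a tree.

No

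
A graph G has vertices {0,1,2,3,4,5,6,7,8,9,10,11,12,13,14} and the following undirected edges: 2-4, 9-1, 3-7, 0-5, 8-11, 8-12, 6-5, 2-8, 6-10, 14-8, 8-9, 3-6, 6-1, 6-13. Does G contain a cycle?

The graph has 15 vertices, 14 edges, and 1 connected component.
A forest on 15 vertices with 1 component has exactly 14 edges, which matches — so no cycle.

No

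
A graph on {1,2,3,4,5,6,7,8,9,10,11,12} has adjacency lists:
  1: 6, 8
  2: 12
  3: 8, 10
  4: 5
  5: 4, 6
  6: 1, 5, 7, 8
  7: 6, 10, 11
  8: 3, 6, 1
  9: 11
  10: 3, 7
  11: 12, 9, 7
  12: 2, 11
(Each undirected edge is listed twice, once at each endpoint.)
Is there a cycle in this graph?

The graph has 12 vertices, 13 edges, and 1 connected component.
Since 13 > 12 - 1, a cycle must exist; for instance 1-6-7-10-3-8-1.

Yes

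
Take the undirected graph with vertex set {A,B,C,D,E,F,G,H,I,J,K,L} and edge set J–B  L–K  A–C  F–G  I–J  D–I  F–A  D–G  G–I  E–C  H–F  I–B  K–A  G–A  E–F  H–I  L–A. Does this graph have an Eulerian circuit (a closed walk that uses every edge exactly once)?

No

Degrees: A:5, B:2, C:2, D:2, E:2, F:4, G:4, H:2, I:5, J:2, K:2, L:2
A, I have odd degree; an Eulerian circuit needs every degree to be even, so none exists.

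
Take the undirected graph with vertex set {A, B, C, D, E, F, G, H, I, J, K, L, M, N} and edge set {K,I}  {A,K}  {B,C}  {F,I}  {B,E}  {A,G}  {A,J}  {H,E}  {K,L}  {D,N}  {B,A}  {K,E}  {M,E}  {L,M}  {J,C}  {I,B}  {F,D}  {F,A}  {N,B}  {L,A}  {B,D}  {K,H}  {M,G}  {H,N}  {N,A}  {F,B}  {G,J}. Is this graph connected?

Yes

A breadth-first search from A visits A, N, G, L, J, B, F, K, H, D, M, C, E, I — all 14 vertices — so the graph is connected.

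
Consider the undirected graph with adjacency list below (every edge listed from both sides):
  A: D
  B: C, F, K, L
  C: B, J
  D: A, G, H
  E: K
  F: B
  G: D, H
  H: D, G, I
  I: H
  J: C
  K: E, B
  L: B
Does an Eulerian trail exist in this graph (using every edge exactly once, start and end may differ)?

No

Degrees: A:1, B:4, C:2, D:3, E:1, F:1, G:2, H:3, I:1, J:1, K:2, L:1
Odd-degree vertices: A, D, E, F, H, I, J, L (8 total).
With 8 odd-degree vertices (more than two), no single trail can use every edge.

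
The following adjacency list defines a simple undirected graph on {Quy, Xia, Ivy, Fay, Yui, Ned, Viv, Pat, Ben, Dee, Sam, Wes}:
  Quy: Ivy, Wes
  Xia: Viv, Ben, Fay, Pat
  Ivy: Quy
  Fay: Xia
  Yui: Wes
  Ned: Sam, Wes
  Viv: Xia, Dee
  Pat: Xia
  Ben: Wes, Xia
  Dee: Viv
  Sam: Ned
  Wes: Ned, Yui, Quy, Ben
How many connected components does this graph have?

1

Component: {Quy, Xia, Ivy, Fay, Yui, Ned, Viv, Pat, Ben, Dee, Sam, Wes}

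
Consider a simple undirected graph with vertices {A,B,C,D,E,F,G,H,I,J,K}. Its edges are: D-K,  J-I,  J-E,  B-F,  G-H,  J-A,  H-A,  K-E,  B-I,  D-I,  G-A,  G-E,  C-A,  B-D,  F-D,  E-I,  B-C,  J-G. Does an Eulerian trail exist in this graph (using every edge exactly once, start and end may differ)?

Yes

Degrees: A:4, B:4, C:2, D:4, E:4, F:2, G:4, H:2, I:4, J:4, K:2
Odd-degree vertices: none (0 total).
The non-isolated vertices are connected and exactly 0 have odd degree, so an Eulerian trail exists.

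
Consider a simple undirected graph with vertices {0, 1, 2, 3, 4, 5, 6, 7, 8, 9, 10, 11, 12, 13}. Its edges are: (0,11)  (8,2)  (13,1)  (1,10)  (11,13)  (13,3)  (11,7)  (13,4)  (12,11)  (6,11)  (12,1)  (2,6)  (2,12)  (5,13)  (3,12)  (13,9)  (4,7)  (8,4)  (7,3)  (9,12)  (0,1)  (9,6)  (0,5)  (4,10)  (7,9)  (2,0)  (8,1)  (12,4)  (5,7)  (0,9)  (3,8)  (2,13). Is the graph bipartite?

Yes

Partition the vertices as {1, 2, 3, 4, 5, 9, 11} vs {0, 6, 7, 8, 10, 12, 13}. Each listed edge has one endpoint in each part, so the graph is bipartite.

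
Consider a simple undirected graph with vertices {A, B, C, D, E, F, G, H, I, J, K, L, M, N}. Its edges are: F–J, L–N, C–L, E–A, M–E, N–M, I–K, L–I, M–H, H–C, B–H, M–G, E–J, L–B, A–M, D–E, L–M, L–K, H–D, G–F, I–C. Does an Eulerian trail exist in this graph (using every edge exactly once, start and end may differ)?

Yes

Degrees: A:2, B:2, C:3, D:2, E:4, F:2, G:2, H:4, I:3, J:2, K:2, L:6, M:6, N:2
Odd-degree vertices: C, I (2 total).
With 2 odd-degree vertices and all edges in one connected piece, an Eulerian trail exists (from C to I).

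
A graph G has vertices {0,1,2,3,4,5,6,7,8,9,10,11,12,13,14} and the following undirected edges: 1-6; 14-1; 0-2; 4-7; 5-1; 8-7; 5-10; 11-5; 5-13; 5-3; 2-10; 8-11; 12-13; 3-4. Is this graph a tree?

The graph has 15 vertices and 14 edges.
It is not connected, so it is not a tree.

No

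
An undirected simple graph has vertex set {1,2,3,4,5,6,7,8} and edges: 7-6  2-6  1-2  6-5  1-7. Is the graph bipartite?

Partition the vertices as {2, 3, 4, 5, 7, 8} vs {1, 6}. Each listed edge has one endpoint in each part, so the graph is bipartite.

Yes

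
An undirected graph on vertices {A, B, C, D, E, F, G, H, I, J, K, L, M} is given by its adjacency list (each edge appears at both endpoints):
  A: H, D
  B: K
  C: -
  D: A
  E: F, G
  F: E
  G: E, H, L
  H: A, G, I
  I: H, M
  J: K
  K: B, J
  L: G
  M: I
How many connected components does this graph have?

3

Component: {C}
Component: {B, J, K}
Component: {A, D, E, F, G, H, I, L, M}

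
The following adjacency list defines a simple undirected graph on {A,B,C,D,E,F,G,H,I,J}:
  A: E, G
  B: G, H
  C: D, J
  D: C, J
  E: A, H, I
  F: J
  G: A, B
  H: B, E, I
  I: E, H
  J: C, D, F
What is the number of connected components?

Component: {C, D, F, J}
Component: {A, B, E, G, H, I}

2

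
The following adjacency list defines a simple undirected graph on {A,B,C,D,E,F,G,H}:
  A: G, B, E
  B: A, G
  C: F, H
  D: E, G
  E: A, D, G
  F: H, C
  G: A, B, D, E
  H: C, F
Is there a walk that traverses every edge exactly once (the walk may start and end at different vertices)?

No

Degrees: A:3, B:2, C:2, D:2, E:3, F:2, G:4, H:2
Odd-degree vertices: A, E (2 total).
The edges lie in more than one component, so no single trail can cover them all.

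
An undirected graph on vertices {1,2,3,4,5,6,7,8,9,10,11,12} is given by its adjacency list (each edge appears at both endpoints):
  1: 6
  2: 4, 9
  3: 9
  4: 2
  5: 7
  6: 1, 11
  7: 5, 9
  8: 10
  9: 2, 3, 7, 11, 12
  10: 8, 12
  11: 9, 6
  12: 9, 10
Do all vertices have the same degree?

No

Degrees: 1:1, 2:2, 3:1, 4:1, 5:1, 6:2, 7:2, 8:1, 9:5, 10:2, 11:2, 12:2
Degrees are not all equal (e.g. deg(1)=1 but deg(9)=5); not regular.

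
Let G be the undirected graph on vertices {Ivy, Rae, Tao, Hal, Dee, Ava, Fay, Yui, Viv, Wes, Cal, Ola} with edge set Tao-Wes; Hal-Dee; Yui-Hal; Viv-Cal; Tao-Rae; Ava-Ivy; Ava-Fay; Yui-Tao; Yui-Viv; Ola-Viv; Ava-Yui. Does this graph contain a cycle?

No

The graph has 12 vertices, 11 edges, and 1 connected component.
Since 11 = 12 - 1, the graph is a forest and contains no cycle.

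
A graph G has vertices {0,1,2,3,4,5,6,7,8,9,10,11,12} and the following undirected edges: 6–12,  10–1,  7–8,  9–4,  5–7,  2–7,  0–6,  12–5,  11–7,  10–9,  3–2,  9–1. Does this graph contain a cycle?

Yes

|V| = 13, |E| = 12, number of components = 2.
Since 12 > 13 - 2, a cycle must exist; for instance 1-10-9-1.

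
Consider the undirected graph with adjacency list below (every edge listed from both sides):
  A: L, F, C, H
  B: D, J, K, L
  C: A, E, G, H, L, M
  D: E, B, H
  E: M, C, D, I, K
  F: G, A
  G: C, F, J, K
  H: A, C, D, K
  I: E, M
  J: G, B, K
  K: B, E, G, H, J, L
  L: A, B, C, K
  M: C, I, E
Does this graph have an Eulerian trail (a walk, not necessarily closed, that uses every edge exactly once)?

Degrees: A:4, B:4, C:6, D:3, E:5, F:2, G:4, H:4, I:2, J:3, K:6, L:4, M:3
Odd-degree vertices: D, E, J, M (4 total).
An Eulerian trail requires 0 or 2 odd-degree vertices; here there are 4.

No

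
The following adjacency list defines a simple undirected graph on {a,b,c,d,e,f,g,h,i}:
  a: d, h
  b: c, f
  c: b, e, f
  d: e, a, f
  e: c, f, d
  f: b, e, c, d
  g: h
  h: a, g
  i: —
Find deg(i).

i has no neighbors.

0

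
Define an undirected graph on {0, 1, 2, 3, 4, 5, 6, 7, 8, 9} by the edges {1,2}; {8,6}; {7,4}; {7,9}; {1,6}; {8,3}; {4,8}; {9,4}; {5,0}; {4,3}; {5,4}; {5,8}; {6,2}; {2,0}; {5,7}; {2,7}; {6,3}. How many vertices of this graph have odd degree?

Degrees: 0:2, 1:2, 2:4, 3:3, 4:5, 5:4, 6:4, 7:4, 8:4, 9:2
Odd-degree vertices: 3, 4.

2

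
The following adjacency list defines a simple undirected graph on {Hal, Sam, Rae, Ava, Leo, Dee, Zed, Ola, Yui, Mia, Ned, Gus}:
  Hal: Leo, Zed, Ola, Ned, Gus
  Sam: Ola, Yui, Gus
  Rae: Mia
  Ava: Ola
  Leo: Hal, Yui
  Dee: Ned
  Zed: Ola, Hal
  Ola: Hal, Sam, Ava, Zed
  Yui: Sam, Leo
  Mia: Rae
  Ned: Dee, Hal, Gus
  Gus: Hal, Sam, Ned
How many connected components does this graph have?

2

Component: {Rae, Mia}
Component: {Hal, Sam, Ava, Leo, Dee, Zed, Ola, Yui, Ned, Gus}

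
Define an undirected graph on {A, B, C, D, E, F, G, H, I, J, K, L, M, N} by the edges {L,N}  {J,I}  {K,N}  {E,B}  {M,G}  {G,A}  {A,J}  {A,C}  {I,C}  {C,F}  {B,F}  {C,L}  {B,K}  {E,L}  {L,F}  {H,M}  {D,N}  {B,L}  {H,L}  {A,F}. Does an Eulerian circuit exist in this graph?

No

Degrees: A:4, B:4, C:4, D:1, E:2, F:4, G:2, H:2, I:2, J:2, K:2, L:6, M:2, N:3
D, N have odd degree; an Eulerian circuit needs every degree to be even, so none exists.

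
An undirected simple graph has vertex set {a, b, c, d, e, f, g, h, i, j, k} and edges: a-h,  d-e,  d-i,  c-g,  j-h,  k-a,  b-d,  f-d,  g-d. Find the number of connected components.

Component: {a, h, j, k}
Component: {b, c, d, e, f, g, i}

2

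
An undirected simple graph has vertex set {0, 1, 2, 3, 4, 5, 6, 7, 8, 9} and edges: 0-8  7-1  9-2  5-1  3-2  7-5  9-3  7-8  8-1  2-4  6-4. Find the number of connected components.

2

Component: {0, 1, 5, 7, 8}
Component: {2, 3, 4, 6, 9}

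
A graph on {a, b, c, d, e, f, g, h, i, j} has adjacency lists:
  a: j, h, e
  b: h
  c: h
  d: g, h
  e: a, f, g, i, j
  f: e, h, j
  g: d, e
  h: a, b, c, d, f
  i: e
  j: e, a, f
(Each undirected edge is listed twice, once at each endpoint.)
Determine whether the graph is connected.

Yes

A breadth-first search from a visits a, e, h, j, i, g, f, c, b, d — all 10 vertices — so the graph is connected.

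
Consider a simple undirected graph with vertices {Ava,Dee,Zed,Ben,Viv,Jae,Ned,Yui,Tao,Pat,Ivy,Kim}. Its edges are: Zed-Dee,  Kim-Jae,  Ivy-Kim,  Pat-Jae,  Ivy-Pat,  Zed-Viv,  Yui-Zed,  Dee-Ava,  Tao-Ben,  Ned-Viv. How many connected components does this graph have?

Component: {Ben, Tao}
Component: {Jae, Pat, Ivy, Kim}
Component: {Ava, Dee, Zed, Viv, Ned, Yui}

3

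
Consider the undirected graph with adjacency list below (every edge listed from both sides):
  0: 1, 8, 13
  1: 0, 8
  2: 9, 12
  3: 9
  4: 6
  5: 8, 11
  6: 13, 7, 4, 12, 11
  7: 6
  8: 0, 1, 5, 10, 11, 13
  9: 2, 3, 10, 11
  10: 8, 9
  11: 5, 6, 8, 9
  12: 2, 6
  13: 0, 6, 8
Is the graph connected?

Yes

Starting from 0 and exploring outward reaches every vertex (0, 13, 1, 8, 6, 5, 10, 11, 7, 12, 4, 9, 2, 3); the graph is connected.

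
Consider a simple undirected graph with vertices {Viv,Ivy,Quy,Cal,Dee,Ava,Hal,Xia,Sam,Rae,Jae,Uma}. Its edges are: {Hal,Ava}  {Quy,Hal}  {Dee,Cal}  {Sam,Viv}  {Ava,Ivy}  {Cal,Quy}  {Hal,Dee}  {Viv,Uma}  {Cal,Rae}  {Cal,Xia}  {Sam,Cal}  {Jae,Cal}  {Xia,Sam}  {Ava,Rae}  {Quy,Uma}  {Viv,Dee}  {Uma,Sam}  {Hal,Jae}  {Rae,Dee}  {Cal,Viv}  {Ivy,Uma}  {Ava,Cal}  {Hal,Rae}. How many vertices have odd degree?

Degrees: Viv:4, Ivy:2, Quy:3, Cal:8, Dee:4, Ava:4, Hal:5, Xia:2, Sam:4, Rae:4, Jae:2, Uma:4
Odd-degree vertices: Quy, Hal.

2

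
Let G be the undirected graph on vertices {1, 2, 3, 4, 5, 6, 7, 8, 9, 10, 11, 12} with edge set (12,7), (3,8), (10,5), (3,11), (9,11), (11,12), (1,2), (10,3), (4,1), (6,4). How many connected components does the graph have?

Component: {1, 2, 4, 6}
Component: {3, 5, 7, 8, 9, 10, 11, 12}

2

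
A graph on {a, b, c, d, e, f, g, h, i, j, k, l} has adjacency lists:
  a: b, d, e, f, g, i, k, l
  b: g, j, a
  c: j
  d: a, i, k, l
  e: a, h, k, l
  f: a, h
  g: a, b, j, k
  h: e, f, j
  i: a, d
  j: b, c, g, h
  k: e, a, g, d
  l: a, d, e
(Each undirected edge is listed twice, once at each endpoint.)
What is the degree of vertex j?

4

Neighbors of j: b, c, g, h.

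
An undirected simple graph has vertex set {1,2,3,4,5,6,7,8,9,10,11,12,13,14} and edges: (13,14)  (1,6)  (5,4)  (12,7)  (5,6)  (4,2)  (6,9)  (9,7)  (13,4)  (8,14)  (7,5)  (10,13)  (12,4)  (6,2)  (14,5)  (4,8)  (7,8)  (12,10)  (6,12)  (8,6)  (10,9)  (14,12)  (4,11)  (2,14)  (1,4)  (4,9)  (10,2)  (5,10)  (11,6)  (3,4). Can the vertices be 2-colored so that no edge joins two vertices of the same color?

Partition the vertices as {4, 6, 7, 10, 14} vs {1, 2, 3, 5, 8, 9, 11, 12, 13}. Each listed edge has one endpoint in each part, so the graph is bipartite.

Yes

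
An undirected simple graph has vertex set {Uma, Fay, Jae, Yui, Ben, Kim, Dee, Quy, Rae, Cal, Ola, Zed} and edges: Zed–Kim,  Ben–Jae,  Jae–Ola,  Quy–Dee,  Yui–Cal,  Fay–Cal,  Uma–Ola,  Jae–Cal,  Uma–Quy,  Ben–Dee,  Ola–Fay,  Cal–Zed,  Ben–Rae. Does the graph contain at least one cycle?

Yes

The graph has 12 vertices, 13 edges, and 1 connected component.
One cycle is Uma-Quy-Dee-Ben-Jae-Cal-Fay-Ola-Uma.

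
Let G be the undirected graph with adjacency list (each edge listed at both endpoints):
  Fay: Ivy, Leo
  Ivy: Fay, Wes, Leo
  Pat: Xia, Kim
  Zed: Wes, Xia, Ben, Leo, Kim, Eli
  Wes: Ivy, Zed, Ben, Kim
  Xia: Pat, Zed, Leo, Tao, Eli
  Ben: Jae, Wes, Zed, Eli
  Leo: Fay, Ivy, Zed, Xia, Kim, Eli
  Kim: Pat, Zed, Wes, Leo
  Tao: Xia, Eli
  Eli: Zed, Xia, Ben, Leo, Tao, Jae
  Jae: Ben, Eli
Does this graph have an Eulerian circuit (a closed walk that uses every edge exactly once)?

No

Degrees: Fay:2, Ivy:3, Pat:2, Zed:6, Wes:4, Xia:5, Ben:4, Leo:6, Kim:4, Tao:2, Eli:6, Jae:2
Vertices with odd degree: Ivy, Xia. An Eulerian circuit requires all degrees even.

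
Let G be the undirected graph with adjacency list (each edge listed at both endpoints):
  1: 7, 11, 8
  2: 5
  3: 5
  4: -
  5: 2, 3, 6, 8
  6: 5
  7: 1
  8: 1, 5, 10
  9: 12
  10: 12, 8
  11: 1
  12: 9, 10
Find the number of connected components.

2

Component: {4}
Component: {1, 2, 3, 5, 6, 7, 8, 9, 10, 11, 12}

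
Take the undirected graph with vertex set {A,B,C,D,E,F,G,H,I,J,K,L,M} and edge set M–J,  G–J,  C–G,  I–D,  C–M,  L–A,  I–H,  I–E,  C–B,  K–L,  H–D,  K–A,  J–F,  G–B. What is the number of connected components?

Component: {A, K, L}
Component: {D, E, H, I}
Component: {B, C, F, G, J, M}

3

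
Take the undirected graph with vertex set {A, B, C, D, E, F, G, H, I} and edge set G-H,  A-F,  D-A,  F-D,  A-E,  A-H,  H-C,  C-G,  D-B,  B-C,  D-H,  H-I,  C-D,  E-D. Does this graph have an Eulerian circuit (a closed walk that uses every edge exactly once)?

Degrees: A:4, B:2, C:4, D:6, E:2, F:2, G:2, H:5, I:1
H, I have odd degree; an Eulerian circuit needs every degree to be even, so none exists.

No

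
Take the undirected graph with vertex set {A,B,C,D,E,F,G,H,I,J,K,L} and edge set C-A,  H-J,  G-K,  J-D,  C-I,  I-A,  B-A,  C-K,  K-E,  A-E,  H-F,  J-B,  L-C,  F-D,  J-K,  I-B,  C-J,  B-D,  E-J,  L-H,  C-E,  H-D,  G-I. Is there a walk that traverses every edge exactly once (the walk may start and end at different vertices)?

Yes

Degrees: A:4, B:4, C:6, D:4, E:4, F:2, G:2, H:4, I:4, J:6, K:4, L:2
Odd-degree vertices: none (0 total).
With 0 odd-degree vertices and all edges in one connected piece, an Eulerian trail exists.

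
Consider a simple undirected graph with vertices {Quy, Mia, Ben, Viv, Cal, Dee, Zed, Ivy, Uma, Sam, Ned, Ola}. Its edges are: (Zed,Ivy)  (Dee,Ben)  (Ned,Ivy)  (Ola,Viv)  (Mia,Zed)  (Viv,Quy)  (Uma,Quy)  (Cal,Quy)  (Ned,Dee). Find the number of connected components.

Component: {Sam}
Component: {Quy, Viv, Cal, Uma, Ola}
Component: {Mia, Ben, Dee, Zed, Ivy, Ned}

3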